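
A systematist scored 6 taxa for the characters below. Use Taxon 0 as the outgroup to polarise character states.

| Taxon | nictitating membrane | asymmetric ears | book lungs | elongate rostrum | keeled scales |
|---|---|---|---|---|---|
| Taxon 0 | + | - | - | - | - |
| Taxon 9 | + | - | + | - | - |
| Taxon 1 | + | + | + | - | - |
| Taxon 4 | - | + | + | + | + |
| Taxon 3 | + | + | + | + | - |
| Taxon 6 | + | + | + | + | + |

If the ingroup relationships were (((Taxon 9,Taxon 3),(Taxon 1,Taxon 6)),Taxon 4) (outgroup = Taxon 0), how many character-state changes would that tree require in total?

9

Map each character onto (((Taxon 9,Taxon 3),(Taxon 1,Taxon 6)),Taxon 4) (rooted by Taxon 0) and count the minimum state changes it requires (Fitch parsimony):
nictitating membrane: 1; asymmetric ears: 2; book lungs: 1; elongate rostrum: 3; keeled scales: 2.
Total tree length = 9.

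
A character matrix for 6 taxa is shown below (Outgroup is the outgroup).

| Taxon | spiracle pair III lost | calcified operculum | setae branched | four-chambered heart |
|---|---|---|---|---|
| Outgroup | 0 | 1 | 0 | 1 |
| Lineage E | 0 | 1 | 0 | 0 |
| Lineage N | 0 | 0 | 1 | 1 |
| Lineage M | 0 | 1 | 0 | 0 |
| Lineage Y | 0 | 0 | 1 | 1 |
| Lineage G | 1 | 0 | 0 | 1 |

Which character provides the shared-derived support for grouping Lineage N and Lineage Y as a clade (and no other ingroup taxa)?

Character polarity is set by the outgroup: the derived state is whichever differs from the outgroup's state, so for calcified operculum, four-chambered heart the derived state is '0', and for the remaining characters it is '1'.
spiracle pair III lost: derived state '1' in Lineage G only — an autapomorphy, so it tells us nothing about relationships among taxa.
Only Lineage G, Lineage N, and Lineage Y show the derived state '0' for calcified operculum, supporting them as a clade.
Only Lineage N and Lineage Y show the derived state '1' for setae branched, supporting them as a clade.
four-chambered heart (derived state '0') is shared by Lineage E and Lineage M — a synapomorphy uniting that clade.
Most parsimonious ingroup topology: ((Lineage E,Lineage M),((Lineage N,Lineage Y),Lineage G)).
The clade {Lineage N, Lineage Y} is supported by setae branched: its derived state '1' occurs in exactly those taxa and in no other taxon (including the outgroup).

setae branched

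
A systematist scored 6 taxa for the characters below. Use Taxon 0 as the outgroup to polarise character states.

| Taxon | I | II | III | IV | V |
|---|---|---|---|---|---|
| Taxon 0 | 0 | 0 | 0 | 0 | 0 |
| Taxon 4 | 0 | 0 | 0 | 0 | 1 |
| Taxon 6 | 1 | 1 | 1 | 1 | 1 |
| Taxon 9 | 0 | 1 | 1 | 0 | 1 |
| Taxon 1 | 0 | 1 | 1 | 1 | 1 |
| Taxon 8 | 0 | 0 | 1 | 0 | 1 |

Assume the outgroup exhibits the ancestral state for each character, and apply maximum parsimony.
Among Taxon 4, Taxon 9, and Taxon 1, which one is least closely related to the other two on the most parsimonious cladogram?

The outgroup has state '0' for every character, so '1' is the derived state throughout.
I: derived state '1' in Taxon 6 only — an autapomorphy, so it tells us nothing about relationships among taxa.
Only Taxon 1, Taxon 6, and Taxon 9 show the derived state '1' for II, supporting them as a clade.
III: derived state '1' in Taxon 1, Taxon 6, Taxon 8, and Taxon 9 only — synapomorphy for {Taxon 1, Taxon 6, Taxon 8, Taxon 9}.
IV: derived state '1' in Taxon 1 and Taxon 6 only — synapomorphy for {Taxon 1, Taxon 6}.
All ingroup taxa share the derived state '1' for V; it defines the ingroup but does not resolve relationships within it.
Most parsimonious ingroup topology: (Taxon 4,(((Taxon 6,Taxon 1),Taxon 9),Taxon 8)).
Taxon 9 and Taxon 1 share a more recent common ancestor with each other than either does with Taxon 4, so Taxon 4 is the least closely related of the three.

Taxon 4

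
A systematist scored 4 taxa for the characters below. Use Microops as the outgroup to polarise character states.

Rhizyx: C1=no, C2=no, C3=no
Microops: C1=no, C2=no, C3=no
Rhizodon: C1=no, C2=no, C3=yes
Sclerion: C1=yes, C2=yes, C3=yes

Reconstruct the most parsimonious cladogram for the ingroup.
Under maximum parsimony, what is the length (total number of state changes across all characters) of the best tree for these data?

3

The outgroup has state 'no' for every character, so 'yes' is the derived state throughout.
C1: derived state 'yes' in Sclerion only — an autapomorphy, so it tells us nothing about relationships among taxa.
C2 (derived state 'yes') is unique to Sclerion (autapomorphy; uninformative for grouping).
Only Rhizodon and Sclerion show the derived state 'yes' for C3, supporting them as a clade.
Most parsimonious ingroup topology: ((Sclerion,Rhizodon),Rhizyx).
Changes per character on this tree: C1: 1; C2: 1; C3: 1.
Total = 3.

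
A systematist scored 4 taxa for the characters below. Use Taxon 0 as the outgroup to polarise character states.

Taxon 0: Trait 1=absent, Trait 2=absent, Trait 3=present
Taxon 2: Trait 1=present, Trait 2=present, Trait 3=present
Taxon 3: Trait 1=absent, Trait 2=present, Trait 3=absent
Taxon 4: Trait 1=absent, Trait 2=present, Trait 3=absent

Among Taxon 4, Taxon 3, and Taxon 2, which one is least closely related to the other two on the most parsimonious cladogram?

Character polarity is set by the outgroup: the derived state is whichever differs from the outgroup's state, so for Trait 3 the derived state is 'absent', and for the remaining characters it is 'present'.
Trait 1: derived state 'present' in Taxon 2 only — an autapomorphy, so it tells us nothing about relationships among taxa.
Trait 2 (derived state 'present') is shared by all ingroup taxa — unites the whole ingroup.
Only Taxon 3 and Taxon 4 show the derived state 'absent' for Trait 3, supporting them as a clade.
Most parsimonious ingroup topology: (Taxon 2,(Taxon 3,Taxon 4)).
Taxon 4 and Taxon 3 share a more recent common ancestor with each other than either does with Taxon 2, so Taxon 2 is the least closely related of the three.

Taxon 2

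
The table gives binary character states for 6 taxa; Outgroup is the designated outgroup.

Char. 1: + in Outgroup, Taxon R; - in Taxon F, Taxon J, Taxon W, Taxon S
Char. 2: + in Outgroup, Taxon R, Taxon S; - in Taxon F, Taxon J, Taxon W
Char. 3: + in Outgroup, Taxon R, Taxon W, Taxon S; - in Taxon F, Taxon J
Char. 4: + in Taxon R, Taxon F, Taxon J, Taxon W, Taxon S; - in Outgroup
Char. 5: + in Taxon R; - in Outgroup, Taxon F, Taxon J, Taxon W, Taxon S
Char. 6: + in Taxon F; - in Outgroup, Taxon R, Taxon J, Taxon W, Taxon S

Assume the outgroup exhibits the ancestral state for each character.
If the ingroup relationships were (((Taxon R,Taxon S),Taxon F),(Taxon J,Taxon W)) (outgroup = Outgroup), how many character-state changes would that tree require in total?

Map each character onto (((Taxon R,Taxon S),Taxon F),(Taxon J,Taxon W)) (rooted by Outgroup) and count the minimum state changes it requires (Fitch parsimony):
Char. 1: 2; Char. 2: 2; Char. 3: 2; Char. 4: 1; Char. 5: 1; Char. 6: 1.
Total tree length = 9.

9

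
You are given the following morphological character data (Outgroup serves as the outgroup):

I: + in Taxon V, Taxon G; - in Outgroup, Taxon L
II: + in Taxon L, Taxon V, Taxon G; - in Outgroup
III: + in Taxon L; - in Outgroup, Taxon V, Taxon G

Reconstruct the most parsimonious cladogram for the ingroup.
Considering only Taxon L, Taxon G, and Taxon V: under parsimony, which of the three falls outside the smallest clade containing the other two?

The outgroup has state '-' for every character, so '+' is the derived state throughout.
Only Taxon G and Taxon V show the derived state '+' for I, supporting them as a clade.
II (derived state '+') is shared by all ingroup taxa — unites the whole ingroup.
III: derived state '+' in Taxon L only — an autapomorphy, so it tells us nothing about relationships among taxa.
Most parsimonious ingroup topology: (Taxon L,(Taxon V,Taxon G)).
Taxon V and Taxon G share a more recent common ancestor with each other than either does with Taxon L, so Taxon L is the least closely related of the three.

Taxon L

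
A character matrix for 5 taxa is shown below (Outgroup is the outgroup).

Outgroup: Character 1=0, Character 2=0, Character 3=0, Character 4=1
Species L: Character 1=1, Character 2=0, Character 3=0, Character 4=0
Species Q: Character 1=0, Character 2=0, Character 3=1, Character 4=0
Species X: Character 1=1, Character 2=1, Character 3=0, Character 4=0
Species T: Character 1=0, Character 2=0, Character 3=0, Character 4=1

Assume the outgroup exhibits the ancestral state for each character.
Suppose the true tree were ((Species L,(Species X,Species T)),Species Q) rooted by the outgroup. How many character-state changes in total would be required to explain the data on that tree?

Map each character onto ((Species L,(Species X,Species T)),Species Q) (rooted by Outgroup) and count the minimum state changes it requires (Fitch parsimony):
Character 1: 2; Character 2: 1; Character 3: 1; Character 4: 2.
Total tree length = 6.

6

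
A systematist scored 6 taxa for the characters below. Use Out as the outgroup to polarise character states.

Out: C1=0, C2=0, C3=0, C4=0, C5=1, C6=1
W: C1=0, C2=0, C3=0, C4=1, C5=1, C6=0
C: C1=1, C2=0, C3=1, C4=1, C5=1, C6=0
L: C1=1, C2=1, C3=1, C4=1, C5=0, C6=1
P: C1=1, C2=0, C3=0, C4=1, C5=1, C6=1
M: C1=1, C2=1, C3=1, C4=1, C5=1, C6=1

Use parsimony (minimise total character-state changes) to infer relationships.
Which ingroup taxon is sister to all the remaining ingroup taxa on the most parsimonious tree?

Character polarity is set by the outgroup: the derived state is whichever differs from the outgroup's state, so for C5, C6 the derived state is '0', and for the remaining characters it is '1'.
C1 (derived state '1') is shared by C, L, M, and P — a synapomorphy uniting that clade.
C2 (derived state '1') is shared by L and M — a synapomorphy uniting that clade.
C3: derived state '1' in C, L, and M only — synapomorphy for {C, L, M}.
C4 (derived state '1') is shared by all ingroup taxa — unites the whole ingroup.
C5 (derived state '0') is unique to L (autapomorphy; uninformative for grouping).
C6 (state '0') occurs in C and W but conflicts with the nesting implied by the other characters — most parsimoniously interpreted as homoplasy.
Most parsimonious ingroup topology: (W,((C,(L,M)),P)).
W is sister to the clade containing all other ingroup taxa, so it is the earliest-diverging (most basal) ingroup lineage.

W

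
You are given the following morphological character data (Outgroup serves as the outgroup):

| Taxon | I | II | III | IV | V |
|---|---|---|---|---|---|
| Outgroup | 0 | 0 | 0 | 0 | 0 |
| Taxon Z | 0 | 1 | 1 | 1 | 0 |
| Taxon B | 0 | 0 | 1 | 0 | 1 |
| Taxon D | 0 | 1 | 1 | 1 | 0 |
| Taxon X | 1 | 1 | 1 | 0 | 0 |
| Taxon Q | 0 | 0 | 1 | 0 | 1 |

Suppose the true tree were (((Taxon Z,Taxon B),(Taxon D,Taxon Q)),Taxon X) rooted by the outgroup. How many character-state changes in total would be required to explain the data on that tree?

9

Map each character onto (((Taxon Z,Taxon B),(Taxon D,Taxon Q)),Taxon X) (rooted by Outgroup) and count the minimum state changes it requires (Fitch parsimony):
I: 1; II: 3; III: 1; IV: 2; V: 2.
Total tree length = 9.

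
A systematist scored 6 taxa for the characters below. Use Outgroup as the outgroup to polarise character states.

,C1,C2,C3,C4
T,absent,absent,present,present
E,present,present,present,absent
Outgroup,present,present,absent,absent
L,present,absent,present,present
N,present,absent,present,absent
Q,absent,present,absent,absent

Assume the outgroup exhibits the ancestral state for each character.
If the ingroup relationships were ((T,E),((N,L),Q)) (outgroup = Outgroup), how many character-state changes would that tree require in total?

Map each character onto ((T,E),((N,L),Q)) (rooted by Outgroup) and count the minimum state changes it requires (Fitch parsimony):
C1: 2; C2: 2; C3: 2; C4: 2.
Total tree length = 8.

8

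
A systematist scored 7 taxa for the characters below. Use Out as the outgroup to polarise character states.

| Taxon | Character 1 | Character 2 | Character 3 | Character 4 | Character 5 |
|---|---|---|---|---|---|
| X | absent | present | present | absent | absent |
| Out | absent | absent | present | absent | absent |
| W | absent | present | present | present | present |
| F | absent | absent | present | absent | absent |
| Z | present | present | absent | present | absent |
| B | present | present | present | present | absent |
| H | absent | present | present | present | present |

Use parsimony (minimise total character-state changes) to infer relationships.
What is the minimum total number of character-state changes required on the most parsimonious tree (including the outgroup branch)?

Character polarity is set by the outgroup: the derived state is whichever differs from the outgroup's state, so for Character 3 the derived state is 'absent', and for the remaining characters it is 'present'.
Character 1: derived state 'present' in B and Z only — synapomorphy for {B, Z}.
Character 2: derived state 'present' in B, H, W, X, and Z only — synapomorphy for {B, H, W, X, Z}.
Character 3 (derived state 'absent') is unique to Z (autapomorphy; uninformative for grouping).
Only B, H, W, and Z show the derived state 'present' for Character 4, supporting them as a clade.
Only H and W show the derived state 'present' for Character 5, supporting them as a clade.
Most parsimonious ingroup topology: (F,(((Z,B),(H,W)),X)).
Changes per character on this tree: Character 1: 1; Character 2: 1; Character 3: 1; Character 4: 1; Character 5: 1.
Total = 5.

5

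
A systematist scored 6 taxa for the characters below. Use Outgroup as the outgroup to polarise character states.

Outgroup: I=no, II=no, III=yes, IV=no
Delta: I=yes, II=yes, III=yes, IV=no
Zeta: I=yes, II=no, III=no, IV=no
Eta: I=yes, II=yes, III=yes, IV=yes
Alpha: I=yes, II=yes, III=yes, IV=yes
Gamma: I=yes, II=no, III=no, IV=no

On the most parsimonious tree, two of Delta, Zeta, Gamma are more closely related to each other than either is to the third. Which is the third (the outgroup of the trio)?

Delta

Character polarity is set by the outgroup: the derived state is whichever differs from the outgroup's state, so for III the derived state is 'no', and for the remaining characters it is 'yes'.
All ingroup taxa share the derived state 'yes' for I; it defines the ingroup but does not resolve relationships within it.
II: derived state 'yes' in Alpha, Delta, and Eta only — synapomorphy for {Alpha, Delta, Eta}.
Only Gamma and Zeta show the derived state 'no' for III, supporting them as a clade.
Only Alpha and Eta show the derived state 'yes' for IV, supporting them as a clade.
Most parsimonious ingroup topology: ((Delta,(Eta,Alpha)),(Zeta,Gamma)).
Zeta and Gamma share a more recent common ancestor with each other than either does with Delta, so Delta is the least closely related of the three.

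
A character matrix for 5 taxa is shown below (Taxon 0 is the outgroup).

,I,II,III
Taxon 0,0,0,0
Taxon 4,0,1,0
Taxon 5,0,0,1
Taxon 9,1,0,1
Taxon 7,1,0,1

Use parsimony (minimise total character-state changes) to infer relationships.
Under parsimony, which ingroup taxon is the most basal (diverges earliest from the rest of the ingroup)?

Taxon 4

The outgroup has state '0' for every character, so '1' is the derived state throughout.
Only Taxon 7 and Taxon 9 show the derived state '1' for I, supporting them as a clade.
II (derived state '1') is unique to Taxon 4 (autapomorphy; uninformative for grouping).
III (derived state '1') is shared by Taxon 5, Taxon 7, and Taxon 9 — a synapomorphy uniting that clade.
Most parsimonious ingroup topology: (Taxon 4,(Taxon 5,(Taxon 9,Taxon 7))).
Taxon 4 is sister to the clade containing all other ingroup taxa, so it is the earliest-diverging (most basal) ingroup lineage.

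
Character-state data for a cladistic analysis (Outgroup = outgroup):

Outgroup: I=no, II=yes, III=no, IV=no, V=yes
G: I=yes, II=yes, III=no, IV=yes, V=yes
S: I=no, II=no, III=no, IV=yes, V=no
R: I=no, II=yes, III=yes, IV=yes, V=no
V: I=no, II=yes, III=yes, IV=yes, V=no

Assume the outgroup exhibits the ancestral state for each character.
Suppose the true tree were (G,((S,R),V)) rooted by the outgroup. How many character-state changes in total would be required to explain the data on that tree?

Map each character onto (G,((S,R),V)) (rooted by Outgroup) and count the minimum state changes it requires (Fitch parsimony):
I: 1; II: 1; III: 2; IV: 1; V: 1.
Total tree length = 6.

6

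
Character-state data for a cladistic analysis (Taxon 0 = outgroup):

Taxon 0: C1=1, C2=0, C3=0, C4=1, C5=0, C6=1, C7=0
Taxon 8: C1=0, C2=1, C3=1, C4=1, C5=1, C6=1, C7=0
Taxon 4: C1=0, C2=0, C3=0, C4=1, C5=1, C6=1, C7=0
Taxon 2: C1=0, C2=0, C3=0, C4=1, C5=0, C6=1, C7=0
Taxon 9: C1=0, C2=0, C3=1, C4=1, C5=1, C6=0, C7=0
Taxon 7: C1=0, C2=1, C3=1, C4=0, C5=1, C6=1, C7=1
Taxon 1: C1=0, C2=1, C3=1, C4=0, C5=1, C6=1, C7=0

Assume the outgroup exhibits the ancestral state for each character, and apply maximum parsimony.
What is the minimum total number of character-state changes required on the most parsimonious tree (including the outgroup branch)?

7

Character polarity is set by the outgroup: the derived state is whichever differs from the outgroup's state, so for C1, C4, C6 the derived state is '0', and for the remaining characters it is '1'.
C1 (derived state '0') is shared by all ingroup taxa — unites the whole ingroup.
C2: derived state '1' in Taxon 1, Taxon 7, and Taxon 8 only — synapomorphy for {Taxon 1, Taxon 7, Taxon 8}.
C3 (derived state '1') is shared by Taxon 1, Taxon 7, Taxon 8, and Taxon 9 — a synapomorphy uniting that clade.
C4 (derived state '0') is shared by Taxon 1 and Taxon 7 — a synapomorphy uniting that clade.
Only Taxon 1, Taxon 4, Taxon 7, Taxon 8, and Taxon 9 show the derived state '1' for C5, supporting them as a clade.
C6 (derived state '0') is unique to Taxon 9 (autapomorphy; uninformative for grouping).
C7 (derived state '1') is unique to Taxon 7 (autapomorphy; uninformative for grouping).
Most parsimonious ingroup topology: ((((Taxon 8,(Taxon 7,Taxon 1)),Taxon 9),Taxon 4),Taxon 2).
Changes per character on this tree: C1: 1; C2: 1; C3: 1; C4: 1; C5: 1; C6: 1; C7: 1.
Total = 7.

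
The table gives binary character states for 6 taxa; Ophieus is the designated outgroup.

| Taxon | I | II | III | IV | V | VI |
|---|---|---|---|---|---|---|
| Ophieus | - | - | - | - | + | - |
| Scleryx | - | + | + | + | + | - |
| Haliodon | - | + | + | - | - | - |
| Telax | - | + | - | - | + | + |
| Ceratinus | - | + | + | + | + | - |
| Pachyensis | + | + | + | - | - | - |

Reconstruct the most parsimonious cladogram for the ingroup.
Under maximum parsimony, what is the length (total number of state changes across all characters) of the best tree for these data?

Character polarity is set by the outgroup: the derived state is whichever differs from the outgroup's state, so for V the derived state is '-', and for the remaining characters it is '+'.
I: derived state '+' in Pachyensis only — an autapomorphy, so it tells us nothing about relationships among taxa.
All ingroup taxa share the derived state '+' for II; it defines the ingroup but does not resolve relationships within it.
III (derived state '+') is shared by Ceratinus, Haliodon, Pachyensis, and Scleryx — a synapomorphy uniting that clade.
Only Ceratinus and Scleryx show the derived state '+' for IV, supporting them as a clade.
V: derived state '-' in Haliodon and Pachyensis only — synapomorphy for {Haliodon, Pachyensis}.
VI (derived state '+') is unique to Telax (autapomorphy; uninformative for grouping).
Most parsimonious ingroup topology: (((Scleryx,Ceratinus),(Haliodon,Pachyensis)),Telax).
Changes per character on this tree: I: 1; II: 1; III: 1; IV: 1; V: 1; VI: 1.
Total = 6.

6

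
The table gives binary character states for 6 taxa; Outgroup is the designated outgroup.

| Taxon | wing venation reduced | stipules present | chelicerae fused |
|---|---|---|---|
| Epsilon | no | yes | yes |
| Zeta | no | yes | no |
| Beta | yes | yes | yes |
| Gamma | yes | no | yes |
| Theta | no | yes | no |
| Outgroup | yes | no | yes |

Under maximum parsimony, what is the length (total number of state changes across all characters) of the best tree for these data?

Character polarity is set by the outgroup: the derived state is whichever differs from the outgroup's state, so for wing venation reduced, chelicerae fused the derived state is 'no', and for the remaining characters it is 'yes'.
wing venation reduced: derived state 'no' in Epsilon, Theta, and Zeta only — synapomorphy for {Epsilon, Theta, Zeta}.
stipules present (derived state 'yes') is shared by Beta, Epsilon, Theta, and Zeta — a synapomorphy uniting that clade.
chelicerae fused: derived state 'no' in Theta and Zeta only — synapomorphy for {Theta, Zeta}.
Most parsimonious ingroup topology: (Gamma,((Epsilon,(Theta,Zeta)),Beta)).
Changes per character on this tree: wing venation reduced: 1; stipules present: 1; chelicerae fused: 1.
Total = 3.

3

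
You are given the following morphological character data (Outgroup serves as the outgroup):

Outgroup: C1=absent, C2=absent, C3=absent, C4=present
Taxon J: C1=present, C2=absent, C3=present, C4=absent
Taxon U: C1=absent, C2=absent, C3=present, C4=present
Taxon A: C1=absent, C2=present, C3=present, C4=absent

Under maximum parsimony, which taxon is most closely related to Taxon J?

Taxon A

Character polarity is set by the outgroup: the derived state is whichever differs from the outgroup's state, so for C4 the derived state is 'absent', and for the remaining characters it is 'present'.
C1: derived state 'present' in Taxon J only — an autapomorphy, so it tells us nothing about relationships among taxa.
C2: derived state 'present' in Taxon A only — an autapomorphy, so it tells us nothing about relationships among taxa.
All ingroup taxa share the derived state 'present' for C3; it defines the ingroup but does not resolve relationships within it.
C4: derived state 'absent' in Taxon A and Taxon J only — synapomorphy for {Taxon A, Taxon J}.
Most parsimonious ingroup topology: ((Taxon J,Taxon A),Taxon U).
Taxon J and Taxon A form a cherry on this tree, so they are sister taxa.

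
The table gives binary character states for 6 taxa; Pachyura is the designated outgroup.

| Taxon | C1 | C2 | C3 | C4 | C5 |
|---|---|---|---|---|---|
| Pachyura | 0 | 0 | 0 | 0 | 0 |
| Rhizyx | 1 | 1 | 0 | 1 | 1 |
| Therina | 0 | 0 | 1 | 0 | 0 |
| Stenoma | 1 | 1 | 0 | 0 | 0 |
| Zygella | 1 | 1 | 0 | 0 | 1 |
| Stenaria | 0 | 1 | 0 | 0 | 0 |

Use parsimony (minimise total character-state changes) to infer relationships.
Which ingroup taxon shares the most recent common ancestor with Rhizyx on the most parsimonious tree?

Zygella

The outgroup has state '0' for every character, so '1' is the derived state throughout.
C1 (derived state '1') is shared by Rhizyx, Stenoma, and Zygella — a synapomorphy uniting that clade.
C2: derived state '1' in Rhizyx, Stenaria, Stenoma, and Zygella only — synapomorphy for {Rhizyx, Stenaria, Stenoma, Zygella}.
C3 (derived state '1') is unique to Therina (autapomorphy; uninformative for grouping).
C4: derived state '1' in Rhizyx only — an autapomorphy, so it tells us nothing about relationships among taxa.
C5 (derived state '1') is shared by Rhizyx and Zygella — a synapomorphy uniting that clade.
Most parsimonious ingroup topology: ((((Rhizyx,Zygella),Stenoma),Stenaria),Therina).
Rhizyx and Zygella form a cherry on this tree, so they are sister taxa.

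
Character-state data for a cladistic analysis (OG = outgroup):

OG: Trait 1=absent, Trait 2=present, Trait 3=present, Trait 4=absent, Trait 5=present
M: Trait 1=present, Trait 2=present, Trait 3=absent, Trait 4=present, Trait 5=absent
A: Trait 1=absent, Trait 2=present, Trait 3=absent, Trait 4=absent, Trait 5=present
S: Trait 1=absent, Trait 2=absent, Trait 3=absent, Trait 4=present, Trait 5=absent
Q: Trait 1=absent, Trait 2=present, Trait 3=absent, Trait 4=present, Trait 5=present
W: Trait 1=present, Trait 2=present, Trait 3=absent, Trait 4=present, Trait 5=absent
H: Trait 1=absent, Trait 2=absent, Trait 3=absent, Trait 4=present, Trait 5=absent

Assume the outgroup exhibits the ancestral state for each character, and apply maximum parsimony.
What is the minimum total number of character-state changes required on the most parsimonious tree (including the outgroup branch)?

Character polarity is set by the outgroup: the derived state is whichever differs from the outgroup's state, so for Trait 2, Trait 3, Trait 5 the derived state is 'absent', and for the remaining characters it is 'present'.
Trait 1: derived state 'present' in M and W only — synapomorphy for {M, W}.
Trait 2: derived state 'absent' in H and S only — synapomorphy for {H, S}.
Trait 3 (derived state 'absent') is shared by all ingroup taxa — unites the whole ingroup.
Only H, M, Q, S, and W show the derived state 'present' for Trait 4, supporting them as a clade.
Trait 5: derived state 'absent' in H, M, S, and W only — synapomorphy for {H, M, S, W}.
Most parsimonious ingroup topology: ((((M,W),(S,H)),Q),A).
Changes per character on this tree: Trait 1: 1; Trait 2: 1; Trait 3: 1; Trait 4: 1; Trait 5: 1.
Total = 5.

5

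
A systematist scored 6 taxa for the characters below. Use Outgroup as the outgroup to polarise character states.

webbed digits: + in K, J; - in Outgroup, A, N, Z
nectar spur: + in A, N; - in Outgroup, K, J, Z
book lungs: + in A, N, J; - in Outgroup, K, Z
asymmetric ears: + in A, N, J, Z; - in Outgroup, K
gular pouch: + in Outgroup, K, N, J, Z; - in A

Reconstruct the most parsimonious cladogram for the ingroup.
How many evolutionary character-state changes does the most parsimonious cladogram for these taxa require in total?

6

Character polarity is set by the outgroup: the derived state is whichever differs from the outgroup's state, so for gular pouch the derived state is '-', and for the remaining characters it is '+'.
webbed digits groups J and K, which is incompatible with the clades supported by the remaining characters; treating it as convergent (homoplasy) costs fewer steps than any alternative tree.
nectar spur: derived state '+' in A and N only — synapomorphy for {A, N}.
book lungs (derived state '+') is shared by A, J, and N — a synapomorphy uniting that clade.
asymmetric ears (derived state '+') is shared by A, J, N, and Z — a synapomorphy uniting that clade.
gular pouch (derived state '-') is unique to A (autapomorphy; uninformative for grouping).
Most parsimonious ingroup topology: (K,(((A,N),J),Z)).
Changes per character on this tree: webbed digits: 2; nectar spur: 1; book lungs: 1; asymmetric ears: 1; gular pouch: 1.
Total = 6.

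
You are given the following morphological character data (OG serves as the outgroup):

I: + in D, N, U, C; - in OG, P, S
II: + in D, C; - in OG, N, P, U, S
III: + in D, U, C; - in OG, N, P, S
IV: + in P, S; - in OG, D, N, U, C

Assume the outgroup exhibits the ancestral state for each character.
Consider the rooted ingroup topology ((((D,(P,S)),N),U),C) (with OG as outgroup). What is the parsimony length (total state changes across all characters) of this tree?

8

Map each character onto ((((D,(P,S)),N),U),C) (rooted by OG) and count the minimum state changes it requires (Fitch parsimony):
I: 2; II: 2; III: 3; IV: 1.
Total tree length = 8.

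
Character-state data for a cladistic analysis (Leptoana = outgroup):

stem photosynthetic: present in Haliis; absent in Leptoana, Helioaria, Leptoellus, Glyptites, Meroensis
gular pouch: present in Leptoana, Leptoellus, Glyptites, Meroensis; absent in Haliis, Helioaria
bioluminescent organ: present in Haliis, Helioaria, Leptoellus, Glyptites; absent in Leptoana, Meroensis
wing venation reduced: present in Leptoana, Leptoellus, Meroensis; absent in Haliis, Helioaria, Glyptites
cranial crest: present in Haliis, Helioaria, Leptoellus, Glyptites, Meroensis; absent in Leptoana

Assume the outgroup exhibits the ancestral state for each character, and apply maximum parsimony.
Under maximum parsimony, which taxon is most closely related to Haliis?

Helioaria

Character polarity is set by the outgroup: the derived state is whichever differs from the outgroup's state, so for gular pouch, wing venation reduced the derived state is 'absent', and for the remaining characters it is 'present'.
stem photosynthetic: derived state 'present' in Haliis only — an autapomorphy, so it tells us nothing about relationships among taxa.
Only Haliis and Helioaria show the derived state 'absent' for gular pouch, supporting them as a clade.
bioluminescent organ: derived state 'present' in Glyptites, Haliis, Helioaria, and Leptoellus only — synapomorphy for {Glyptites, Haliis, Helioaria, Leptoellus}.
Only Glyptites, Haliis, and Helioaria show the derived state 'absent' for wing venation reduced, supporting them as a clade.
cranial crest (derived state 'present') is shared by all ingroup taxa — unites the whole ingroup.
Most parsimonious ingroup topology: ((((Haliis,Helioaria),Glyptites),Leptoellus),Meroensis).
Haliis and Helioaria form a cherry on this tree, so they are sister taxa.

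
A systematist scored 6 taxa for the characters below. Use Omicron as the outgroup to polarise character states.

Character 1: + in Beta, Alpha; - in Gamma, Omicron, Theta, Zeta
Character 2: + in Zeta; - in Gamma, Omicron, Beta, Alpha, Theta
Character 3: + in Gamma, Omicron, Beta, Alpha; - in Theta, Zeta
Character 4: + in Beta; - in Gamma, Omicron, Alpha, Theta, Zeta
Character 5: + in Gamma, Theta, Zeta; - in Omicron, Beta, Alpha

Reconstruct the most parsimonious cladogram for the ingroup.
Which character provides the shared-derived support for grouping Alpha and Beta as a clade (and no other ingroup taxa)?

Character 1

Character polarity is set by the outgroup: the derived state is whichever differs from the outgroup's state, so for Character 3 the derived state is '-', and for the remaining characters it is '+'.
Only Alpha and Beta show the derived state '+' for Character 1, supporting them as a clade.
Character 2: derived state '+' in Zeta only — an autapomorphy, so it tells us nothing about relationships among taxa.
Character 3: derived state '-' in Theta and Zeta only — synapomorphy for {Theta, Zeta}.
Character 4 (derived state '+') is unique to Beta (autapomorphy; uninformative for grouping).
Character 5 (derived state '+') is shared by Gamma, Theta, and Zeta — a synapomorphy uniting that clade.
Most parsimonious ingroup topology: ((Beta,Alpha),((Theta,Zeta),Gamma)).
The clade {Alpha, Beta} is supported by Character 1: its derived state '+' occurs in exactly those taxa and in no other taxon (including the outgroup).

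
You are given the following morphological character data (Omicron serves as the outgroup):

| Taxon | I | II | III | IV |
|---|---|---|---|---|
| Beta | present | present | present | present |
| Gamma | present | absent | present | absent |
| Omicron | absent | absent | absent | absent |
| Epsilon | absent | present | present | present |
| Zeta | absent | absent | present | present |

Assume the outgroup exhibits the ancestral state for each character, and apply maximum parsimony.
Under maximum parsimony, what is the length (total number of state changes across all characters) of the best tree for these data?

The outgroup has state 'absent' for every character, so 'present' is the derived state throughout.
I (state 'present') occurs in Beta and Gamma but conflicts with the nesting implied by the other characters — most parsimoniously interpreted as homoplasy.
II: derived state 'present' in Beta and Epsilon only — synapomorphy for {Beta, Epsilon}.
III (derived state 'present') is shared by all ingroup taxa — unites the whole ingroup.
IV: derived state 'present' in Beta, Epsilon, and Zeta only — synapomorphy for {Beta, Epsilon, Zeta}.
Most parsimonious ingroup topology: (((Epsilon,Beta),Zeta),Gamma).
Changes per character on this tree: I: 2; II: 1; III: 1; IV: 1.
Total = 5.

5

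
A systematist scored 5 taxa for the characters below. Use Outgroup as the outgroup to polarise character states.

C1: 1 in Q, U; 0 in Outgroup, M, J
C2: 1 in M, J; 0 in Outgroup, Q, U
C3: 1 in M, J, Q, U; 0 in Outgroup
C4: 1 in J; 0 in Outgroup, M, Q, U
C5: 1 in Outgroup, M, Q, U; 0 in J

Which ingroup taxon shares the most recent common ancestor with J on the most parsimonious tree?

M

Character polarity is set by the outgroup: the derived state is whichever differs from the outgroup's state, so for C5 the derived state is '0', and for the remaining characters it is '1'.
C1: derived state '1' in Q and U only — synapomorphy for {Q, U}.
Only J and M show the derived state '1' for C2, supporting them as a clade.
C3 (derived state '1') is shared by all ingroup taxa — unites the whole ingroup.
C4 (derived state '1') is unique to J (autapomorphy; uninformative for grouping).
C5: derived state '0' in J only — an autapomorphy, so it tells us nothing about relationships among taxa.
Most parsimonious ingroup topology: ((M,J),(Q,U)).
J and M form a cherry on this tree, so they are sister taxa.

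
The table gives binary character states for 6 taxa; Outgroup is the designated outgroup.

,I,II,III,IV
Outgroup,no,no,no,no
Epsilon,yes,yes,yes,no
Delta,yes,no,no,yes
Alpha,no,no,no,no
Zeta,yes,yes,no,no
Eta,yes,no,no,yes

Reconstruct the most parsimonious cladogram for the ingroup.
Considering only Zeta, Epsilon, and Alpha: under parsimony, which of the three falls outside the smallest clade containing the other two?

The outgroup has state 'no' for every character, so 'yes' is the derived state throughout.
I: derived state 'yes' in Delta, Epsilon, Eta, and Zeta only — synapomorphy for {Delta, Epsilon, Eta, Zeta}.
Only Epsilon and Zeta show the derived state 'yes' for II, supporting them as a clade.
III: derived state 'yes' in Epsilon only — an autapomorphy, so it tells us nothing about relationships among taxa.
IV (derived state 'yes') is shared by Delta and Eta — a synapomorphy uniting that clade.
Most parsimonious ingroup topology: (((Epsilon,Zeta),(Delta,Eta)),Alpha).
Epsilon and Zeta share a more recent common ancestor with each other than either does with Alpha, so Alpha is the least closely related of the three.

Alpha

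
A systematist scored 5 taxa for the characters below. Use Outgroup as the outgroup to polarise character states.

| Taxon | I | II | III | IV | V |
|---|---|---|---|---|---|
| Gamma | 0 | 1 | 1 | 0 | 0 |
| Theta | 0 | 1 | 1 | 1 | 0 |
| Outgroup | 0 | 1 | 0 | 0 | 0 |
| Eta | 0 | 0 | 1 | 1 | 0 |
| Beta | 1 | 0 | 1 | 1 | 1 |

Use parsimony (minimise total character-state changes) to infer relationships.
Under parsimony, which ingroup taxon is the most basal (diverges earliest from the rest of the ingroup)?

Character polarity is set by the outgroup: the derived state is whichever differs from the outgroup's state, so for II the derived state is '0', and for the remaining characters it is '1'.
I: derived state '1' in Beta only — an autapomorphy, so it tells us nothing about relationships among taxa.
Only Beta and Eta show the derived state '0' for II, supporting them as a clade.
All ingroup taxa share the derived state '1' for III; it defines the ingroup but does not resolve relationships within it.
IV (derived state '1') is shared by Beta, Eta, and Theta — a synapomorphy uniting that clade.
V: derived state '1' in Beta only — an autapomorphy, so it tells us nothing about relationships among taxa.
Most parsimonious ingroup topology: (Gamma,(Theta,(Eta,Beta))).
Gamma is sister to the clade containing all other ingroup taxa, so it is the earliest-diverging (most basal) ingroup lineage.

Gamma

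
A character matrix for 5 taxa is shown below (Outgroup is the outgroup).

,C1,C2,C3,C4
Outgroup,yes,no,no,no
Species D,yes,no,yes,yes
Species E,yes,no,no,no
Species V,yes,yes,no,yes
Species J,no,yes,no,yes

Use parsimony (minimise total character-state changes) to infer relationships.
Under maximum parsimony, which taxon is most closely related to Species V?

Species J

Character polarity is set by the outgroup: the derived state is whichever differs from the outgroup's state, so for C1 the derived state is 'no', and for the remaining characters it is 'yes'.
C1 (derived state 'no') is unique to Species J (autapomorphy; uninformative for grouping).
Only Species J and Species V show the derived state 'yes' for C2, supporting them as a clade.
C3: derived state 'yes' in Species D only — an autapomorphy, so it tells us nothing about relationships among taxa.
C4 (derived state 'yes') is shared by Species D, Species J, and Species V — a synapomorphy uniting that clade.
Most parsimonious ingroup topology: ((Species D,(Species V,Species J)),Species E).
Species V and Species J form a cherry on this tree, so they are sister taxa.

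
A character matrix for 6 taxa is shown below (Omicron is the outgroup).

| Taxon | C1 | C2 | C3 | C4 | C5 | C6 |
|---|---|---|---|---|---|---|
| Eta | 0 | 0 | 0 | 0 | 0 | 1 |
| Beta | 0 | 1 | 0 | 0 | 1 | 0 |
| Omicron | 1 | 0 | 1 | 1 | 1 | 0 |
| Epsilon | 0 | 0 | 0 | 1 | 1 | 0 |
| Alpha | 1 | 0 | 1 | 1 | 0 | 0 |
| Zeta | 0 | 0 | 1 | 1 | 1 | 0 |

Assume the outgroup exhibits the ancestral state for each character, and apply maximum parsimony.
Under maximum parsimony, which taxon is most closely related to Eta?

Character polarity is set by the outgroup: the derived state is whichever differs from the outgroup's state, so for C1, C3, C4, C5 the derived state is '0', and for the remaining characters it is '1'.
C1 (derived state '0') is shared by Beta, Epsilon, Eta, and Zeta — a synapomorphy uniting that clade.
C2 (derived state '1') is unique to Beta (autapomorphy; uninformative for grouping).
C3: derived state '0' in Beta, Epsilon, and Eta only — synapomorphy for {Beta, Epsilon, Eta}.
Only Beta and Eta show the derived state '0' for C4, supporting them as a clade.
C5 (state '0') occurs in Alpha and Eta but conflicts with the nesting implied by the other characters — most parsimoniously interpreted as homoplasy.
C6 (derived state '1') is unique to Eta (autapomorphy; uninformative for grouping).
Most parsimonious ingroup topology: (Alpha,((Epsilon,(Eta,Beta)),Zeta)).
Eta and Beta form a cherry on this tree, so they are sister taxa.

Beta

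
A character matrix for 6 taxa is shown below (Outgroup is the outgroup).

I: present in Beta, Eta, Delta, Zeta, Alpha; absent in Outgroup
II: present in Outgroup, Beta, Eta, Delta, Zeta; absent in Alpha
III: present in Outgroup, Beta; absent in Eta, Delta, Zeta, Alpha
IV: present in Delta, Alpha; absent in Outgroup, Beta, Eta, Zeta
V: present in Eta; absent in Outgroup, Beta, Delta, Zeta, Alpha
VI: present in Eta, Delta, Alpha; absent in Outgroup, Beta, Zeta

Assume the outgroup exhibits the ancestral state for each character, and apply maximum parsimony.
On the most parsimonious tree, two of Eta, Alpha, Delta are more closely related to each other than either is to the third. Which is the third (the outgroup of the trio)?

Eta

Character polarity is set by the outgroup: the derived state is whichever differs from the outgroup's state, so for II, III the derived state is 'absent', and for the remaining characters it is 'present'.
I (derived state 'present') is shared by all ingroup taxa — unites the whole ingroup.
II: derived state 'absent' in Alpha only — an autapomorphy, so it tells us nothing about relationships among taxa.
III (derived state 'absent') is shared by Alpha, Delta, Eta, and Zeta — a synapomorphy uniting that clade.
IV (derived state 'present') is shared by Alpha and Delta — a synapomorphy uniting that clade.
V (derived state 'present') is unique to Eta (autapomorphy; uninformative for grouping).
VI (derived state 'present') is shared by Alpha, Delta, and Eta — a synapomorphy uniting that clade.
Most parsimonious ingroup topology: (Beta,((Eta,(Delta,Alpha)),Zeta)).
Alpha and Delta share a more recent common ancestor with each other than either does with Eta, so Eta is the least closely related of the three.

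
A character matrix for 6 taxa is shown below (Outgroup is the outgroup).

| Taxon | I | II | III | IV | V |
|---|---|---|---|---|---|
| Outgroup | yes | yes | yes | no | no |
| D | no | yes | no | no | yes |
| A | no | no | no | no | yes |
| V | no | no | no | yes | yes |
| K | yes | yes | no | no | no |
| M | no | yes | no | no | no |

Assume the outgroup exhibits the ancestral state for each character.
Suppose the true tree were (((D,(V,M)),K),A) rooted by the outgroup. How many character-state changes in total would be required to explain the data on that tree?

Map each character onto (((D,(V,M)),K),A) (rooted by Outgroup) and count the minimum state changes it requires (Fitch parsimony):
I: 2; II: 2; III: 1; IV: 1; V: 3.
Total tree length = 9.

9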